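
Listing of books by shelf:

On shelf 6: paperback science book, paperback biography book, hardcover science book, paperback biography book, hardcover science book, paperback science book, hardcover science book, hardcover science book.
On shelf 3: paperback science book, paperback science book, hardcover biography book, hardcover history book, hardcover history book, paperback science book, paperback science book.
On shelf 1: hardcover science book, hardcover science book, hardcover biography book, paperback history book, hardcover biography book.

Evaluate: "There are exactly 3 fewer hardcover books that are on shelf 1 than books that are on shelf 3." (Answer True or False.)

True

hardcover books on shelf 1: 4.
books on shelf 3: 7.
The claim requires 7 − 4 (= 3) to equal 3, which holds.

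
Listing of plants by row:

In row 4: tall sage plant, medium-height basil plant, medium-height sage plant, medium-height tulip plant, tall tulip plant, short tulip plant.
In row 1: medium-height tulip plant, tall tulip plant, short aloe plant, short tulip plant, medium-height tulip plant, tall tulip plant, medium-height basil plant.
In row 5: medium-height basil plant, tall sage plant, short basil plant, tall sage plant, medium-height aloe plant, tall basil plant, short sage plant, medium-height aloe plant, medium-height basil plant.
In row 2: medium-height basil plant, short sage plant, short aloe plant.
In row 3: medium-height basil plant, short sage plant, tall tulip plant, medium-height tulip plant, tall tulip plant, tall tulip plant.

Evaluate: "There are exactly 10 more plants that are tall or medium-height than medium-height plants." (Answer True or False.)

True

plants that are tall or medium-height: 23.
medium-height plants: 13.
The claim requires 23 − 13 (= 10) to equal 10, which holds.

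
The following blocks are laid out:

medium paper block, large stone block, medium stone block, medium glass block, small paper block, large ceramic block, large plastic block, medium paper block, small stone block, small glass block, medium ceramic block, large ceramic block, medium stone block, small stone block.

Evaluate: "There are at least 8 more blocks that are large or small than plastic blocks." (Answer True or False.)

False

blocks that are large or small: 8.
plastic blocks: 1.
The claim requires 8 − 1 = 7 ≥ 8, which does not hold.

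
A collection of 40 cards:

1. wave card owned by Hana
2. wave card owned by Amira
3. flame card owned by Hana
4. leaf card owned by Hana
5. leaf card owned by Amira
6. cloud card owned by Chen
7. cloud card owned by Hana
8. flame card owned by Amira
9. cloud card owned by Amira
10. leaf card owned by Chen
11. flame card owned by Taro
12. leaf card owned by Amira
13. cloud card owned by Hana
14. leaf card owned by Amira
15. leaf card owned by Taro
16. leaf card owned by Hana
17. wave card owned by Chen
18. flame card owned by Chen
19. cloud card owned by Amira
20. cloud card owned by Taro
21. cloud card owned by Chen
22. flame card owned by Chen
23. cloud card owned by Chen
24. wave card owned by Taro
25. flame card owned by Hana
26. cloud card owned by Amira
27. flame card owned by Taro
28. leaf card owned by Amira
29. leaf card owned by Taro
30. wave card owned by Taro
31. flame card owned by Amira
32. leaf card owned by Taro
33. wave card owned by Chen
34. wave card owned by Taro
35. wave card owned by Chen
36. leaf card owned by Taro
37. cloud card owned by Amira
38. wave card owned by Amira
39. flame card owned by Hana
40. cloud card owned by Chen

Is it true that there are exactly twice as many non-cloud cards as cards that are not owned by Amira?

False

|non-cloud cards| = 29.
|cards that are not owned by Amira| = 28.
The claim requires 29 = 2 × 28 = 56, which does not hold.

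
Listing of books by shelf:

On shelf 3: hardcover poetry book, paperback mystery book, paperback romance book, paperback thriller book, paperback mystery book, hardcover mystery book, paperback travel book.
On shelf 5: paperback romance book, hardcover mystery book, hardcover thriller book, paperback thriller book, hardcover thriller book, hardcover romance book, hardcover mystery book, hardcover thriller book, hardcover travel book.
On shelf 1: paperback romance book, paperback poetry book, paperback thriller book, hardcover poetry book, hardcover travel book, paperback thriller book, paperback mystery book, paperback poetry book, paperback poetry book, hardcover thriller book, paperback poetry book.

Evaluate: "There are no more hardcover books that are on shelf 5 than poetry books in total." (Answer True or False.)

There are 7 hardcover books on shelf 5.
There are 6 poetry books.
The claim requires 7 ≤ 6, which does not hold.

False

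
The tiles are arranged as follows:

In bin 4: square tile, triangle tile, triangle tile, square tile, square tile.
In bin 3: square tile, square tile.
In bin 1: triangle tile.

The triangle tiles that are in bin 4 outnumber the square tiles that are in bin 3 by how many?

0

triangle tiles in bin 4: 2.
square tiles in bin 3: 2.
2 − 2 = 0.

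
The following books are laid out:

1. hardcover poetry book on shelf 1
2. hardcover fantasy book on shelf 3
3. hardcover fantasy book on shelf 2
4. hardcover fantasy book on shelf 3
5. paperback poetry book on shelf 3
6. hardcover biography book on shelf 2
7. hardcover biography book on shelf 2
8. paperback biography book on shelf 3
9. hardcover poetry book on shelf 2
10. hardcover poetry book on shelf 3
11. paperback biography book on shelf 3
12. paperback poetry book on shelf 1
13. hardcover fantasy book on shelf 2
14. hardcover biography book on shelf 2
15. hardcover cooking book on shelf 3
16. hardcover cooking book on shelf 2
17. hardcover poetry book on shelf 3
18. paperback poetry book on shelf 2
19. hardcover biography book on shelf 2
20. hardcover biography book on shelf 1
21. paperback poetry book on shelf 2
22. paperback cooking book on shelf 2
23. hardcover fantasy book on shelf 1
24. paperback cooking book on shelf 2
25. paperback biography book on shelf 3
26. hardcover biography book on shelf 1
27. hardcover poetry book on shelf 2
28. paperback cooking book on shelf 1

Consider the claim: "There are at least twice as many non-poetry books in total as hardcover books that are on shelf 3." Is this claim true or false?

|non-poetry books| = 19.
|hardcover books on shelf 3| = 5.
The claim requires 19 ≥ 2 × 5 = 10, which holds.

True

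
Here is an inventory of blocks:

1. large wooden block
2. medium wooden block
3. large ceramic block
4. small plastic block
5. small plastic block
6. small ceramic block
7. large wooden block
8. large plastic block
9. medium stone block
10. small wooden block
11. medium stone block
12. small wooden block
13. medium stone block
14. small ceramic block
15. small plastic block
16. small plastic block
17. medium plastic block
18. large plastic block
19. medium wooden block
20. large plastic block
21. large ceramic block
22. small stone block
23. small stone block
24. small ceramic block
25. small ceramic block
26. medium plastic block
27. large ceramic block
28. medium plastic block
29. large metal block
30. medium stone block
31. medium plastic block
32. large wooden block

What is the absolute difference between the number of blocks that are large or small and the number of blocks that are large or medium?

2

blocks that are large or small: 22. blocks that are large or medium: 20.
|22 − 20| = 22 − 20 = 2.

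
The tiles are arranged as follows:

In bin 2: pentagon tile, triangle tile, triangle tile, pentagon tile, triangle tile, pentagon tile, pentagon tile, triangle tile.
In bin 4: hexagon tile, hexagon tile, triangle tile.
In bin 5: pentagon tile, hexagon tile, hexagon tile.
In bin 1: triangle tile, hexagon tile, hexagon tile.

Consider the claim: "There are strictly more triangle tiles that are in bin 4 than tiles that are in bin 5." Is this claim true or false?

False

|triangle tiles in bin 4| = 1.
|tiles in bin 5| = 3.
The claim requires 1 > 3, which does not hold.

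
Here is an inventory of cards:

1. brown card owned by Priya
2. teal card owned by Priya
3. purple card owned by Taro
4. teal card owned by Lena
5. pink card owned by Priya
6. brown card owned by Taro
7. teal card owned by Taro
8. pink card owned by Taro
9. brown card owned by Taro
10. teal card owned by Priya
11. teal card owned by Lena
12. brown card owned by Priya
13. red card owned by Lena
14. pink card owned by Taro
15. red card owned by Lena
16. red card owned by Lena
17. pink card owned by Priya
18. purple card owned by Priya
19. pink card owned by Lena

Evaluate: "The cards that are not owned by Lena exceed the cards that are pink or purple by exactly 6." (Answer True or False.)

True

Count of cards that are not owned by Lena: 13.
There are 7 cards that are pink or purple.
The claim requires 13 − 7 (= 6) to equal 6, which holds.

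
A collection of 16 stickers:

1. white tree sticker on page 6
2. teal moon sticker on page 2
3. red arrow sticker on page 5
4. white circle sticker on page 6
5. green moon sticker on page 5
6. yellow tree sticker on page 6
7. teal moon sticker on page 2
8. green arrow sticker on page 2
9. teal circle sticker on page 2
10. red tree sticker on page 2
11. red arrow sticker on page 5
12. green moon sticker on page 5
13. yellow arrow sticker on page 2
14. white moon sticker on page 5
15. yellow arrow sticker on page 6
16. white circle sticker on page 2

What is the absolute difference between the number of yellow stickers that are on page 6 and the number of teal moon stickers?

yellow stickers on page 6: 2. teal moon stickers: 2.
|2 − 2| = 2 − 2 = 0.

0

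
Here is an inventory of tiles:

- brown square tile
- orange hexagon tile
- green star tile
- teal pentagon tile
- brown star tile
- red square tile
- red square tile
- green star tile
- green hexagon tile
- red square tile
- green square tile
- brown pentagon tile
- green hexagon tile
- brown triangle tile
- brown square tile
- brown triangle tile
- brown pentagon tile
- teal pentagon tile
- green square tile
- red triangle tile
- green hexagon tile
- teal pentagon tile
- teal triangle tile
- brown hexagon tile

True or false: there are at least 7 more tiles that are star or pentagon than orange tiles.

|tiles that are star or pentagon| = 8.
|orange tiles| = 1.
The claim requires 8 − 1 = 7 ≥ 7, which holds.

True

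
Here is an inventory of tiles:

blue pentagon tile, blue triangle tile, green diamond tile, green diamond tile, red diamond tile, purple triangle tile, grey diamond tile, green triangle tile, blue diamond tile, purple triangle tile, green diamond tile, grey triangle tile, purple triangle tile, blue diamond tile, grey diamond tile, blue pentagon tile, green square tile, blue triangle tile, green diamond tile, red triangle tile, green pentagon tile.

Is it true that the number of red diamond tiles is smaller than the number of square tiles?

red diamond tiles: 1.
square tiles: 1.
The claim requires 1 < 1, which does not hold.

False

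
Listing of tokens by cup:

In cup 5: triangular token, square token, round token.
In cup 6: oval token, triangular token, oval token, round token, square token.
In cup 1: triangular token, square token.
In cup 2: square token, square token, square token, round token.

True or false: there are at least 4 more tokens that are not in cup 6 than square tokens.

False

There are 9 tokens that are not in cup 6.
There are 6 square tokens.
The claim requires 9 − 6 = 3 ≥ 4, which does not hold.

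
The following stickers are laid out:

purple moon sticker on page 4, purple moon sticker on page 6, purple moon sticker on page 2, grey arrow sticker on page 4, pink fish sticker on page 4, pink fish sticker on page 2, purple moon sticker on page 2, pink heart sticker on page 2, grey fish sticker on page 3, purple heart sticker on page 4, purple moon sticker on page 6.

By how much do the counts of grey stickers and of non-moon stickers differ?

grey stickers: 2. non-moon stickers: 6.
|2 − 6| = 6 − 2 = 4.

4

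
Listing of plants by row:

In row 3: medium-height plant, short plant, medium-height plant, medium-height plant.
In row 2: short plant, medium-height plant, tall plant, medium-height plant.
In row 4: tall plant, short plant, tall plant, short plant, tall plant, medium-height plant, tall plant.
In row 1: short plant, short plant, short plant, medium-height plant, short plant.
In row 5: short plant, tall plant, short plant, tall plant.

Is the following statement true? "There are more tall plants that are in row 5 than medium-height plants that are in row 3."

tall plants in row 5: 2.
medium-height plants in row 3: 3.
The claim requires 2 > 3, which does not hold.

False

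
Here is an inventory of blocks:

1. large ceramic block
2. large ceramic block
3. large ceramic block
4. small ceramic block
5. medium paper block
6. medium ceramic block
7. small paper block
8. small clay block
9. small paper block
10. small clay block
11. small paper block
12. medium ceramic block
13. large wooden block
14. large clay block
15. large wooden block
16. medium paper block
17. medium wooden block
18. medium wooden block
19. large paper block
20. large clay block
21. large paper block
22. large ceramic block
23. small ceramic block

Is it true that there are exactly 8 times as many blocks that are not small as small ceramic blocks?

True

|blocks that are not small| = 16.
|small ceramic blocks| = 2.
The claim requires 16 = 8 × 2 = 16, which holds.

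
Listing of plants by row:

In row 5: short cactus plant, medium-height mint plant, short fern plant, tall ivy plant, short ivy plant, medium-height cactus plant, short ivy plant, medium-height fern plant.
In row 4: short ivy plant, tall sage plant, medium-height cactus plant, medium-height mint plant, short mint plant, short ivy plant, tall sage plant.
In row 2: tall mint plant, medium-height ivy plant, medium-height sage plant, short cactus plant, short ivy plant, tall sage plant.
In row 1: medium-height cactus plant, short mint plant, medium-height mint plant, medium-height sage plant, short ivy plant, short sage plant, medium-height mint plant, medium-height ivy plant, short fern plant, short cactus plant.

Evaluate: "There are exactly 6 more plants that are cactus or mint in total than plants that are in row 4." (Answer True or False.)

True

plants that are cactus or mint: 13.
plants in row 4: 7.
The claim requires 13 − 7 (= 6) to equal 6, which holds.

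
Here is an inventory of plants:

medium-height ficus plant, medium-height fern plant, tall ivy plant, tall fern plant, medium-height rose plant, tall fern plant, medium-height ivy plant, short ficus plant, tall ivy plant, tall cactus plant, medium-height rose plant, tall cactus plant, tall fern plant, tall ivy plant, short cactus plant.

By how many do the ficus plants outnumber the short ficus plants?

1

ficus plants: 2.
short ficus plants: 1.
2 − 1 = 1.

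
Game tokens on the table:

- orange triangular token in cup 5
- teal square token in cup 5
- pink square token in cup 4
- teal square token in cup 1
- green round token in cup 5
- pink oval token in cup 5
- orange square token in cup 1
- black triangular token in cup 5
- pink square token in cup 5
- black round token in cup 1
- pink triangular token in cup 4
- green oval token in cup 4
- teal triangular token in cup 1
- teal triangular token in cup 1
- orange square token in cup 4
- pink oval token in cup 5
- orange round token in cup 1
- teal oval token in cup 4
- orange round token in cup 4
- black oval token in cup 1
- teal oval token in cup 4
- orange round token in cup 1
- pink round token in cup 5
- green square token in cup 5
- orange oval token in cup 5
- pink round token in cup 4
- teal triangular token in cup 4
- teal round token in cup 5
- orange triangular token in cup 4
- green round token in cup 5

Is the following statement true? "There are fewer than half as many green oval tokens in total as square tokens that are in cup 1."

There is 1 green oval token.
There are 2 square tokens in cup 1.
The claim requires 2 × 1 = 2 < 2, which does not hold.

False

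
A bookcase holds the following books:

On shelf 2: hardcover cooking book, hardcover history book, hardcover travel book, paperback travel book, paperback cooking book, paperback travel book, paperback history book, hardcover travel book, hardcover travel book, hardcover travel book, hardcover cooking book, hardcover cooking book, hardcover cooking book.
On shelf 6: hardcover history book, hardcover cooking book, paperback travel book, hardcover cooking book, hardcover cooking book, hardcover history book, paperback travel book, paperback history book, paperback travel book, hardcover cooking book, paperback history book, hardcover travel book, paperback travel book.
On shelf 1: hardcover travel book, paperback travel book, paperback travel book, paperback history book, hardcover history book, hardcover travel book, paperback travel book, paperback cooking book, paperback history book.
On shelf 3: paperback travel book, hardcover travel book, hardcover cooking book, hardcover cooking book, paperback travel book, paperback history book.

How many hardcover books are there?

22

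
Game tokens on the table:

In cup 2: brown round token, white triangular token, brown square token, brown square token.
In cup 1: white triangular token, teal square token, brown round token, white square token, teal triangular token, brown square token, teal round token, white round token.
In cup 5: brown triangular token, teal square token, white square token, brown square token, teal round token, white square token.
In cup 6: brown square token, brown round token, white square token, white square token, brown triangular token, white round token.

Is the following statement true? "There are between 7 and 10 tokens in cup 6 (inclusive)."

False

tokens in cup 6: 6.
The claim requires 7 ≤ 6 ≤ 10, which does not hold.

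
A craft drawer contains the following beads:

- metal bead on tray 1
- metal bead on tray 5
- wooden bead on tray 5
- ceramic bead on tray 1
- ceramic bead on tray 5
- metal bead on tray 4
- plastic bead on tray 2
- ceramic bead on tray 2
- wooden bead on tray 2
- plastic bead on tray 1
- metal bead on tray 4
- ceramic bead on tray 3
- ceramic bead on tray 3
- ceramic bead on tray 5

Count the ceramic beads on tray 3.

2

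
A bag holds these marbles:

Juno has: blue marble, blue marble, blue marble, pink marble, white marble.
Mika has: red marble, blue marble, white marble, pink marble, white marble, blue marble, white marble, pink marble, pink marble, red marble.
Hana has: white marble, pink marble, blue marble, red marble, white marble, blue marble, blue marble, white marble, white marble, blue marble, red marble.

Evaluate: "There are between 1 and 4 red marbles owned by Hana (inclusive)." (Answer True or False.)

Count of red marbles owned by Hana: 2.
The claim requires 1 ≤ 2 ≤ 4, which holds.

True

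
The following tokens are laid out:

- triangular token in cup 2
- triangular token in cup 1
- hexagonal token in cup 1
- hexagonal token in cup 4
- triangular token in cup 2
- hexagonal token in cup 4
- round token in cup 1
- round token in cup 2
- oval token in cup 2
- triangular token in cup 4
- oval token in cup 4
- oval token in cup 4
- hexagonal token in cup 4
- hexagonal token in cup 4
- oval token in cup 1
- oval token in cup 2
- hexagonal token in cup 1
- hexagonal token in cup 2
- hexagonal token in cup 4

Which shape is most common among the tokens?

Counts by shape: hexagonal 8, oval 5, triangular 4, round 2.
The maximum is 8, held uniquely by hexagonal.

hexagonal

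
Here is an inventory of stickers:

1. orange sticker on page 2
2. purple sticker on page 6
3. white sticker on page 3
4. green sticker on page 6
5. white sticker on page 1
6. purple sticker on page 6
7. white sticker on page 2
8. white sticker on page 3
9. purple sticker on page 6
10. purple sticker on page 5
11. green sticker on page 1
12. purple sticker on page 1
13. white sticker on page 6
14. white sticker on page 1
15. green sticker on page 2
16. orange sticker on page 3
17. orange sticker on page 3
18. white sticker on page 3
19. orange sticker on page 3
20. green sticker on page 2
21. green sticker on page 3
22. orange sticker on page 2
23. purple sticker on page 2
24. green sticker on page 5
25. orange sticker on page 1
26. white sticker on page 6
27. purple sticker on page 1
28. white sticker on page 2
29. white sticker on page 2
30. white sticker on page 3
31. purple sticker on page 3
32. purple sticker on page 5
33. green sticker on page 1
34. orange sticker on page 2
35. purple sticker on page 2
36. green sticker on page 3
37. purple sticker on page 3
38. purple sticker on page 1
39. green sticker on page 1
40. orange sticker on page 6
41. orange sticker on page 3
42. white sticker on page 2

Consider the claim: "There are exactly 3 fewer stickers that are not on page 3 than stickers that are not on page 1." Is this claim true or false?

True

|stickers that are not on page 3| = 30.
|stickers that are not on page 1| = 33.
The claim requires 33 − 30 (= 3) to equal 3, which holds.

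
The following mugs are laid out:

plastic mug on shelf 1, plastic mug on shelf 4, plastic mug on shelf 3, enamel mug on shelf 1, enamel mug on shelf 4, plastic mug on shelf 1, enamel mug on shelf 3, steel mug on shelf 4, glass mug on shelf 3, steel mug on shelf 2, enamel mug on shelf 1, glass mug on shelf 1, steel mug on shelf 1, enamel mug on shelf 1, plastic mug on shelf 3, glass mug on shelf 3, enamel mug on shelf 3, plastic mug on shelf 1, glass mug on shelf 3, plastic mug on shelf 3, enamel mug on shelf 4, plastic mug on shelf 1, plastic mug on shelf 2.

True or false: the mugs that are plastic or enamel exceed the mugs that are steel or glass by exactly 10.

False

mugs that are plastic or enamel: 16.
mugs that are steel or glass: 7.
The claim requires 16 − 7 (= 9) to equal 10, which does not hold.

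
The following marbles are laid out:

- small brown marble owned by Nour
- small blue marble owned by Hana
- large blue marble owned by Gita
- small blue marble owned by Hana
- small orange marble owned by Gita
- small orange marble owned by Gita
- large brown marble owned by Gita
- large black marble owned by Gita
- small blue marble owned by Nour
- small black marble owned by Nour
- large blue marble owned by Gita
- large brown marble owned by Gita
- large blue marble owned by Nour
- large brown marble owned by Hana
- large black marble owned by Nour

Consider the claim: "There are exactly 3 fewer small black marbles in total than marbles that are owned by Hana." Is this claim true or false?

False

small black marbles: 1.
marbles owned by Hana: 3.
The claim requires 3 − 1 (= 2) to equal 3, which does not hold.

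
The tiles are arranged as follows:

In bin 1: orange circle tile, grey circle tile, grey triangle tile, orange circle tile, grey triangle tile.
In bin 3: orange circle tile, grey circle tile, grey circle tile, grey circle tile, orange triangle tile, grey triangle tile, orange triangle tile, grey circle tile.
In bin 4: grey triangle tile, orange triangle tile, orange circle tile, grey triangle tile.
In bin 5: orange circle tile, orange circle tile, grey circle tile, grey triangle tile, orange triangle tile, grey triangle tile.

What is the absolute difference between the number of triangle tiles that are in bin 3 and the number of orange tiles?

7

triangle tiles in bin 3: 3. orange tiles: 10.
|3 − 10| = 10 − 3 = 7.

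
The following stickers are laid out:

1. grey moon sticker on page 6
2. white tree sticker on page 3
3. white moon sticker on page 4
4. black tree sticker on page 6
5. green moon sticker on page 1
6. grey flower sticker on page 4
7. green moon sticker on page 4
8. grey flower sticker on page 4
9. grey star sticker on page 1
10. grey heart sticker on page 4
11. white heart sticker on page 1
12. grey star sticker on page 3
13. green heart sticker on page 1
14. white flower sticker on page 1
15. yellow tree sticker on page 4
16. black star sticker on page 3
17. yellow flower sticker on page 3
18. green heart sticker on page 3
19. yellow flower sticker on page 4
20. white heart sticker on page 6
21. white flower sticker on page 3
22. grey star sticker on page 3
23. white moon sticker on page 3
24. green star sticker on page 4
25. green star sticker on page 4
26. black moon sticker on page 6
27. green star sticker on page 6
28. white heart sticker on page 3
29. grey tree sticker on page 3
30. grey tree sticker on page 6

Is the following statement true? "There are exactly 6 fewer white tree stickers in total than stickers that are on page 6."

False

There is 1 white tree sticker.
There are 6 stickers on page 6.
The claim requires 6 − 1 (= 5) to equal 6, which does not hold.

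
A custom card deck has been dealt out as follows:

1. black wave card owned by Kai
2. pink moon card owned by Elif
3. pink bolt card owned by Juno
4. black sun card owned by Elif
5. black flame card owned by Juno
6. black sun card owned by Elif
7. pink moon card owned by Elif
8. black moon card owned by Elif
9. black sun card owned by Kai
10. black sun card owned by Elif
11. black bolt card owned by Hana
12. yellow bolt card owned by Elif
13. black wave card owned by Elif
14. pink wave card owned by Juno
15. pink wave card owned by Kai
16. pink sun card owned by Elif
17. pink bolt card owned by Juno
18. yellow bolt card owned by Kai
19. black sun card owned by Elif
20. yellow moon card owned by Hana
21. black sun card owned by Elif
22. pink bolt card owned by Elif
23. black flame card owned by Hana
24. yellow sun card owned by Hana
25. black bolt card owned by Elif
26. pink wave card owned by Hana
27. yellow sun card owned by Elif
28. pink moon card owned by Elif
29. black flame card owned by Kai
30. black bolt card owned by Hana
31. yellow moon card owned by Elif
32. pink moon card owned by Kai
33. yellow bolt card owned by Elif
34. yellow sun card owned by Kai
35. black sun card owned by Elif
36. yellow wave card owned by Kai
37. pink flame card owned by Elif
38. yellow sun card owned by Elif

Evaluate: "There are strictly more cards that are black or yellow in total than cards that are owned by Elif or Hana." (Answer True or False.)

|cards that are black or yellow| = 26.
|cards owned by Elif or Hana| = 26.
The claim requires 26 > 26, which does not hold.

False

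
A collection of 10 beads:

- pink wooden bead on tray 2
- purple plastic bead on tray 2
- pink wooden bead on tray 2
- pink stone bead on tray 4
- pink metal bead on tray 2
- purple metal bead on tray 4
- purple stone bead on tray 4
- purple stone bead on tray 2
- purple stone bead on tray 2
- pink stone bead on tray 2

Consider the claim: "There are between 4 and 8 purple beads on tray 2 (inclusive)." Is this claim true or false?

False

There are 3 purple beads on tray 2.
The claim requires 4 ≤ 3 ≤ 8, which does not hold.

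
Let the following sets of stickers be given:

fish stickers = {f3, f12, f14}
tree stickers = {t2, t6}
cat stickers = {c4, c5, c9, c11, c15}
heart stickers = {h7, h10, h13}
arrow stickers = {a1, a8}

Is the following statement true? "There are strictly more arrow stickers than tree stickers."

False

|arrow stickers| = 2.
|tree stickers| = 2.
The claim requires 2 > 2, which does not hold.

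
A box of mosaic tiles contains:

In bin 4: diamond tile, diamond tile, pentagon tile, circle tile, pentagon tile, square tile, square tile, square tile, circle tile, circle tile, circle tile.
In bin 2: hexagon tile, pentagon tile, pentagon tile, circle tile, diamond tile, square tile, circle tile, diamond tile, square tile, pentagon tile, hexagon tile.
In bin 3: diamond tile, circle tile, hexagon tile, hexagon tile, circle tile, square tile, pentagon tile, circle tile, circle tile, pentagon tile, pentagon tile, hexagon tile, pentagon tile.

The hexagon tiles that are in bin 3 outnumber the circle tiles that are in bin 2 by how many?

hexagon tiles in bin 3: 3.
circle tiles in bin 2: 2.
3 − 2 = 1.

1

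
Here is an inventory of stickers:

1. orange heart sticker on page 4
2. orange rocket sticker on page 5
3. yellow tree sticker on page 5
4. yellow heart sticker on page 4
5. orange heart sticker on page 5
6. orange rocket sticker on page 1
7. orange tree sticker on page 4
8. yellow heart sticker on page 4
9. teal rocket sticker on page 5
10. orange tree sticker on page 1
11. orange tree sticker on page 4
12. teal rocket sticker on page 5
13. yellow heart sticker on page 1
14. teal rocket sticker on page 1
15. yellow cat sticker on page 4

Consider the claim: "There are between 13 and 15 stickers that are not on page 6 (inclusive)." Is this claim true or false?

|stickers that are not on page 6| = 15.
The claim requires 13 ≤ 15 ≤ 15, which holds.

True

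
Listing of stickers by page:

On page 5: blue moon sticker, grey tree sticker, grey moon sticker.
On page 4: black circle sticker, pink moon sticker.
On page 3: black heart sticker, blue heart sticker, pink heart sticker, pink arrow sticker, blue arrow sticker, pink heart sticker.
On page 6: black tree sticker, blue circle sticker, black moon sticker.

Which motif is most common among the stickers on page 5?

moon

Counts by motif (restricted to stickers on page 5): moon 2, tree 1.
The maximum is 2, held uniquely by moon.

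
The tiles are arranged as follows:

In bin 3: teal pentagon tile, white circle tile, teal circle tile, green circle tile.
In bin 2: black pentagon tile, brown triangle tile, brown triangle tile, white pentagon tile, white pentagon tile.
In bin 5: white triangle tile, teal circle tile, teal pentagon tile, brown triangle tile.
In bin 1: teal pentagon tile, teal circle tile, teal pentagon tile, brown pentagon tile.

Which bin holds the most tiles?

bin 2

Counts by bin: bin 2→5, bin 5→4, bin 1→4, bin 3→4.
The maximum is 5, held uniquely by bin 2.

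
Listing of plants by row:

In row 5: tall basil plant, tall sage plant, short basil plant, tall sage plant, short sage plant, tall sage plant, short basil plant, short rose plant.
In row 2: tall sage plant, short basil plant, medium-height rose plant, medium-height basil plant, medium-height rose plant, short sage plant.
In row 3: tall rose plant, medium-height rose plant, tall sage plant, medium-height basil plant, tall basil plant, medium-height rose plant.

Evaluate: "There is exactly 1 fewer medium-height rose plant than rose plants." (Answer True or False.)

|medium-height rose plants| = 4.
|rose plants| = 6.
The claim requires 6 − 4 (= 2) to equal 1, which does not hold.

False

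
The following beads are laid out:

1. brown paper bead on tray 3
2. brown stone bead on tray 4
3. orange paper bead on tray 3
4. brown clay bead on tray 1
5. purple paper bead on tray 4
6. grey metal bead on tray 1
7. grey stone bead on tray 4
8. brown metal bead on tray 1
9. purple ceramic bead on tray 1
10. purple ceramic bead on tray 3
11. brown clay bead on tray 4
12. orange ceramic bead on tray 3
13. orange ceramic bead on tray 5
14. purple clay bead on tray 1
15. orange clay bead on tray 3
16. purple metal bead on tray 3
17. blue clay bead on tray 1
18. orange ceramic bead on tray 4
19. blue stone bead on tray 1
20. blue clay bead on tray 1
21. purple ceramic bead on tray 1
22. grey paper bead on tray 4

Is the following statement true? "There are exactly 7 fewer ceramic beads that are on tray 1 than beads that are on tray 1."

True

|ceramic beads on tray 1| = 2.
|beads on tray 1| = 9.
The claim requires 9 − 2 (= 7) to equal 7, which holds.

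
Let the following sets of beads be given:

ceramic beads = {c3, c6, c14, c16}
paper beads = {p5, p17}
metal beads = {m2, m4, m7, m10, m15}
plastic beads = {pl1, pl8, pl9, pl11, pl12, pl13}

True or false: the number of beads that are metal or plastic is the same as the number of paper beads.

|beads that are metal or plastic| = 11.
|paper beads| = 2.
The claim requires 11 = 2, which does not hold.

False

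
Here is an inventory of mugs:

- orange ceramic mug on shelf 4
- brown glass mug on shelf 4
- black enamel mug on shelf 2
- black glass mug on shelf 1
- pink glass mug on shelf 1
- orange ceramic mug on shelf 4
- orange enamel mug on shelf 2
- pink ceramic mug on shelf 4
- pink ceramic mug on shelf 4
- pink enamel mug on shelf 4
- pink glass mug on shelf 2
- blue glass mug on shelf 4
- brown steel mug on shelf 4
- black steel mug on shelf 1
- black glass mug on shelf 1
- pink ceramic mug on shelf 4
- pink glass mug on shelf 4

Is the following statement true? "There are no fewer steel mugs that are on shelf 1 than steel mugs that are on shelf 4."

steel mugs on shelf 1: 1.
steel mugs on shelf 4: 1.
The claim requires 1 ≥ 1, which holds.

True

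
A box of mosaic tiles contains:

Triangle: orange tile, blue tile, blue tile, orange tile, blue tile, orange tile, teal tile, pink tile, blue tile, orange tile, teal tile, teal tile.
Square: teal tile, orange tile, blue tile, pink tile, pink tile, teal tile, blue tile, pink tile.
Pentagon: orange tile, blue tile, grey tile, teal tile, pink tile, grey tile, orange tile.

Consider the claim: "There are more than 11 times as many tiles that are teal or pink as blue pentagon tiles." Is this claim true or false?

False

|tiles that are teal or pink| = 11.
|blue pentagon tiles| = 1.
The claim requires 11 > 11 × 1 = 11, which does not hold.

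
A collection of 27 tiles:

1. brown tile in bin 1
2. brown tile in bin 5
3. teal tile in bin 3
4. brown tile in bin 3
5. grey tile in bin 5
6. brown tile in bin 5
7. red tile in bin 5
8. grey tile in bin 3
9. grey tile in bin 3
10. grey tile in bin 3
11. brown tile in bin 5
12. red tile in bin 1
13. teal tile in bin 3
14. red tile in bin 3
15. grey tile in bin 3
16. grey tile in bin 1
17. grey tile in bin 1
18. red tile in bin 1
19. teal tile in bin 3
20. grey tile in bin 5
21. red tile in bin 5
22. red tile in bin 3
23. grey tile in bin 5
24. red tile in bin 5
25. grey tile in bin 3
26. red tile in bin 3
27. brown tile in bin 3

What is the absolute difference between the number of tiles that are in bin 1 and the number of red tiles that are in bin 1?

3

tiles in bin 1: 5. red tiles in bin 1: 2.
|5 − 2| = 5 − 2 = 3.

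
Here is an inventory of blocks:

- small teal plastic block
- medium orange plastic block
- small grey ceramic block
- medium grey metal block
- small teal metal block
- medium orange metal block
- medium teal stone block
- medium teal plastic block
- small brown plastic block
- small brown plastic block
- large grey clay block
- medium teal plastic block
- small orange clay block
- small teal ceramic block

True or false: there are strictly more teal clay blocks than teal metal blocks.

|teal clay blocks| = 0.
|teal metal blocks| = 1.
The claim requires 0 > 1, which does not hold.

False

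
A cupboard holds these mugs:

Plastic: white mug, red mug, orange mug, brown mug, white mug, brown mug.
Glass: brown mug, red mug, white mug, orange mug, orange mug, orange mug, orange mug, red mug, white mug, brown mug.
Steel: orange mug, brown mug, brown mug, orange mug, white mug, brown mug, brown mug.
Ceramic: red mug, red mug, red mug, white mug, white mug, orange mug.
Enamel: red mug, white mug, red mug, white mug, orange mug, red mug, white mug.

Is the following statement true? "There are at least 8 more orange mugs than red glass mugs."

|orange mugs| = 9.
|red glass mugs| = 2.
The claim requires 9 − 2 = 7 ≥ 8, which does not hold.

False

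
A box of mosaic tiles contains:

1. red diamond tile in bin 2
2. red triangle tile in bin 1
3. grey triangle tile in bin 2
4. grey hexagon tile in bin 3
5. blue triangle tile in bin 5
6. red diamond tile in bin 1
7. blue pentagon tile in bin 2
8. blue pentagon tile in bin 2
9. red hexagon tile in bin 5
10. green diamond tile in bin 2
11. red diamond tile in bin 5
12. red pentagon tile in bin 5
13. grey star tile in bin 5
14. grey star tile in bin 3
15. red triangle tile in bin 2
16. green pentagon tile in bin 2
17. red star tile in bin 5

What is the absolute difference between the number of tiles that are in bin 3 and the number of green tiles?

tiles in bin 3: 2. green tiles: 2.
|2 − 2| = 2 − 2 = 0.

0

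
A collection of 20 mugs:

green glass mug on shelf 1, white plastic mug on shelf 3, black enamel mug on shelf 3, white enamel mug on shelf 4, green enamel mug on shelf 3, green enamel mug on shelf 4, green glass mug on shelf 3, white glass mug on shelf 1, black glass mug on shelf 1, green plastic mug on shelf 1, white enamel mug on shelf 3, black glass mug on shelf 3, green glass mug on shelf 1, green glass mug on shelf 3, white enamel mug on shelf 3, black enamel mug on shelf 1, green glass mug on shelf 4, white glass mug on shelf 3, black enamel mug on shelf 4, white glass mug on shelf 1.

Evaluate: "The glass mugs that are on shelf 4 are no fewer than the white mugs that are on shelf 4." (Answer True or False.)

glass mugs on shelf 4: 1.
white mugs on shelf 4: 1.
The claim requires 1 ≥ 1, which holds.

True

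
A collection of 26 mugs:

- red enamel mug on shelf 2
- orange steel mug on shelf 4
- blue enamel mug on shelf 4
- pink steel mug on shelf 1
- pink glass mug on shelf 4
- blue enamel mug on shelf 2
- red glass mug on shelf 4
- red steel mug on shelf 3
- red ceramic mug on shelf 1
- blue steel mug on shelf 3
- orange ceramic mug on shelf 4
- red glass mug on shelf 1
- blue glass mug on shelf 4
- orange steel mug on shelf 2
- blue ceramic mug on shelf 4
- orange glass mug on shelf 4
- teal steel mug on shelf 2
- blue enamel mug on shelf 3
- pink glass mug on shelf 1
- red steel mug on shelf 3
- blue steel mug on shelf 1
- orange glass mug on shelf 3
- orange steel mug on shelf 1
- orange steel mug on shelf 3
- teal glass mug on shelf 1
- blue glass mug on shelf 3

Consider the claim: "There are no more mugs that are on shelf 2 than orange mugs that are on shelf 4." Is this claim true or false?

|mugs on shelf 2| = 4.
|orange mugs on shelf 4| = 3.
The claim requires 4 ≤ 3, which does not hold.

False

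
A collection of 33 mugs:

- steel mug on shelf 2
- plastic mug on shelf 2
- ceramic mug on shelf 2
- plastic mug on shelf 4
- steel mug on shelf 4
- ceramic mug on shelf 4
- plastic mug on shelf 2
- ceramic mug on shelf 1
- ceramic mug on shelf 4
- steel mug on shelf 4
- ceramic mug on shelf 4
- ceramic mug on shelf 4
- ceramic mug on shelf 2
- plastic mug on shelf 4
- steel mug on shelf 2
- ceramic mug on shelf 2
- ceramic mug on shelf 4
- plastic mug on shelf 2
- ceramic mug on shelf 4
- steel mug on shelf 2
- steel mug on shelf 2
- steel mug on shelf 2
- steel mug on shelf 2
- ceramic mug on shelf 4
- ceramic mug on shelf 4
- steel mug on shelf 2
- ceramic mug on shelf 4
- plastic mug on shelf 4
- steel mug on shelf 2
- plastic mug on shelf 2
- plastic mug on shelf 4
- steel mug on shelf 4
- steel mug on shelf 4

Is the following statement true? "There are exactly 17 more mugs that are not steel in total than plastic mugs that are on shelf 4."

There are 21 mugs that are not steel.
There are 4 plastic mugs on shelf 4.
The claim requires 21 − 4 (= 17) to equal 17, which holds.

True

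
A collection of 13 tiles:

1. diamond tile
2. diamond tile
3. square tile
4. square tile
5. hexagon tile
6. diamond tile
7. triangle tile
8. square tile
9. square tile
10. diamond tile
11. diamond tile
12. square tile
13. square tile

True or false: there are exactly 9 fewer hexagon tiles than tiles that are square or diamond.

hexagon tiles: 1.
tiles that are square or diamond: 11.
The claim requires 11 − 1 (= 10) to equal 9, which does not hold.

False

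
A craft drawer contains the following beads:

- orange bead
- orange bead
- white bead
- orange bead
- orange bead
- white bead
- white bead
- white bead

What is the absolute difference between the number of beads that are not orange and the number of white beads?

0

beads that are not orange: 4. white beads: 4.
|4 − 4| = 4 − 4 = 0.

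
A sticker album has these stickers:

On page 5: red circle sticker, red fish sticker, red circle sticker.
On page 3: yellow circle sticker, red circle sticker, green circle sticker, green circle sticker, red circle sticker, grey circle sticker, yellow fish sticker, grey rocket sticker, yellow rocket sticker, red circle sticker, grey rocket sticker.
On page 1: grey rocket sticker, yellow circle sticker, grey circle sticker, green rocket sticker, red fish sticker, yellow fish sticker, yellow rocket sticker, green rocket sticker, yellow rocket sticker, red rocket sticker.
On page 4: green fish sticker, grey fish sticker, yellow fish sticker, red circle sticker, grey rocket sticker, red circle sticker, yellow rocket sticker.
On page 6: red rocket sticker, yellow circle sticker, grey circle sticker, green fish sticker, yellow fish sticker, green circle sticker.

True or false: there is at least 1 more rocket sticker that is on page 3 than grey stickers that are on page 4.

True

There are 3 rocket stickers on page 3.
There are 2 grey stickers on page 4.
The claim requires 3 − 2 = 1 ≥ 1, which holds.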